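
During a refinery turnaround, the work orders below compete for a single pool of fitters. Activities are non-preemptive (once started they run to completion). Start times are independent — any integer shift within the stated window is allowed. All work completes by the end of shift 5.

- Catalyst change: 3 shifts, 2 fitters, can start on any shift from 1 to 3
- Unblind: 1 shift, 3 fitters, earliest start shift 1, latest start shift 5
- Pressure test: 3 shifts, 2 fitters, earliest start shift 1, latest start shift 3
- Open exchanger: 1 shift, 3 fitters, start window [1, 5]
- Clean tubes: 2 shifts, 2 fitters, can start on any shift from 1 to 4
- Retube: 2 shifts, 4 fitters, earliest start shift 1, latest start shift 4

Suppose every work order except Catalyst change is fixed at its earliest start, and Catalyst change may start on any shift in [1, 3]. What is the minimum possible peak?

Catalyst change@1: s1:16  s2:10  s3:4  s4:0  s5:0 → peak 16
Catalyst change@2: s1:14  s2:10  s3:4  s4:2  s5:0 → peak 14
Catalyst change@3: s1:14  s2:8  s3:4  s4:2  s5:2 → peak 14
Best is Catalyst change@2, peak 14.

14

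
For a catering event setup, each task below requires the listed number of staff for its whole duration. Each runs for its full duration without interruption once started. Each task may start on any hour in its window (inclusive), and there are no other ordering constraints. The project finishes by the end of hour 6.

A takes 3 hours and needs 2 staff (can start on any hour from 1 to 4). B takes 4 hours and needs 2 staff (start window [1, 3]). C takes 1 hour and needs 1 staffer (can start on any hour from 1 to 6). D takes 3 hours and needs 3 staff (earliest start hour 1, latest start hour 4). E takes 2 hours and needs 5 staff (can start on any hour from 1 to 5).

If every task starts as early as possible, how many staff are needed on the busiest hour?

13

Early-start schedule: A@1, B@1, C@1, D@1, E@1.
Load per hour: hour 1: 13, hour 2: 12, hour 3: 7, hour 4: 2, hour 5: 0, hour 6: 0.
Peak is 13.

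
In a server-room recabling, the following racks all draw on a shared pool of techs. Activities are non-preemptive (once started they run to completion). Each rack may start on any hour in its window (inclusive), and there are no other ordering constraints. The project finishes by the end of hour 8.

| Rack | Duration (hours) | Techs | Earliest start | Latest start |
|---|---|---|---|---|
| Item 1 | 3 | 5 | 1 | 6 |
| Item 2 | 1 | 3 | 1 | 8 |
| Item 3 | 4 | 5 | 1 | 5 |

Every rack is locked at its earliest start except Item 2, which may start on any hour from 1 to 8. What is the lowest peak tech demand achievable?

10

Item 2@1: h1:13  h2:10  h3:10  h4:5  h5:0  h6:0  h7:0  h8:0 → peak 13
Item 2@2: h1:10  h2:13  h3:10  h4:5  h5:0  h6:0  h7:0  h8:0 → peak 13
Item 2@3: h1:10  h2:10  h3:13  h4:5  h5:0  h6:0  h7:0  h8:0 → peak 13
Item 2@4: h1:10  h2:10  h3:10  h4:8  h5:0  h6:0  h7:0  h8:0 → peak 10
Item 2@5: h1:10  h2:10  h3:10  h4:5  h5:3  h6:0  h7:0  h8:0 → peak 10
Item 2@6: h1:10  h2:10  h3:10  h4:5  h5:0  h6:3  h7:0  h8:0 → peak 10
Item 2@7: h1:10  h2:10  h3:10  h4:5  h5:0  h6:0  h7:3  h8:0 → peak 10
Item 2@8: h1:10  h2:10  h3:10  h4:5  h5:0  h6:0  h7:0  h8:3 → peak 10
Best is Item 2@4, peak 10.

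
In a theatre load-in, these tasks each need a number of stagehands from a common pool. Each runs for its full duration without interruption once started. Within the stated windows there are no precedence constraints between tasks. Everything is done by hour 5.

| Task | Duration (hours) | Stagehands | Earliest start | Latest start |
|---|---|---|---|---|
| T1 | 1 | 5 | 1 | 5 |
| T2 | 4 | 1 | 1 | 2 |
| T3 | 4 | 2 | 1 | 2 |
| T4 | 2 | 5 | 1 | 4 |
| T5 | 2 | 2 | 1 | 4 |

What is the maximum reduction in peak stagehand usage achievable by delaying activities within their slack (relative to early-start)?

Early-start peak: h1:15  h2:10  h3:3  h4:3  h5:0 ⇒ 15.
Leveled (T1@1, T2@1, T3@1, T4@2, T5@4): h1:8  h2:8  h3:8  h4:5  h5:2 ⇒ 8.
Reduction 15 − 8 = 7.

7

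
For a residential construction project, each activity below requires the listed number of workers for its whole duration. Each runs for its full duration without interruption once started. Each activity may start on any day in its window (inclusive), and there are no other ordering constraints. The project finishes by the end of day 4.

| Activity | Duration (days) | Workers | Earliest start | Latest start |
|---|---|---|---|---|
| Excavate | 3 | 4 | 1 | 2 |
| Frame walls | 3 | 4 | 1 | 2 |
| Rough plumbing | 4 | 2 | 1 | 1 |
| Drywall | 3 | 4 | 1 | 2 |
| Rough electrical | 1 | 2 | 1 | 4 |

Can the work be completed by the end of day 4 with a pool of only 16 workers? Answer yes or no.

Schedule Excavate@1, Frame walls@1, Rough plumbing@1, Drywall@1, Rough electrical@4: d1:14  d2:14  d3:14  d4:4 — peak 14 ≤ 16.

yes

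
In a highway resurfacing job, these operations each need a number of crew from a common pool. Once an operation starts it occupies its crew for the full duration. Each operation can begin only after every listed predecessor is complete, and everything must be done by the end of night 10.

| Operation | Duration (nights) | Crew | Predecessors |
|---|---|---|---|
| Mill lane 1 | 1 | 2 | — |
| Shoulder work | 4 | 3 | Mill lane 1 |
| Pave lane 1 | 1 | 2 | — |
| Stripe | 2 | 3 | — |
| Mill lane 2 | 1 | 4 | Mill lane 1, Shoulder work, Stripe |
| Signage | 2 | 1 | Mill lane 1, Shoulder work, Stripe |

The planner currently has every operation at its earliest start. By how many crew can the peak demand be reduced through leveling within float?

3

Early-start peak: n1:7  n2:6  n3:3  n4:3  n5:3  n6:5  n7:1  n8:0  n9:0  n10:0 ⇒ 7.
Leveled (Mill lane 1@1, Shoulder work@2, Pave lane 1@1, Stripe@6, Mill lane 2@8, Signage@9): n1:4  n2:3  n3:3  n4:3  n5:3  n6:3  n7:3  n8:4  n9:1  n10:1 ⇒ 4.
Reduction 7 − 4 = 3.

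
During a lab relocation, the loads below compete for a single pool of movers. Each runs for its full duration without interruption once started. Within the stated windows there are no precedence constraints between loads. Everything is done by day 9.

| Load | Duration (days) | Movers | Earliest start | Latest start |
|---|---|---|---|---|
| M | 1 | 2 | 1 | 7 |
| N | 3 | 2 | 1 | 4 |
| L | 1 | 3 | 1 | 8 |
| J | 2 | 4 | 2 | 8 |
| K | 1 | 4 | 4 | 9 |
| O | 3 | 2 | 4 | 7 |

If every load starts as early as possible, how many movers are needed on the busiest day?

7

Early-start schedule: M@1, N@1, L@1, J@2, K@4, O@4.
Load per day: day 1: 7, day 2: 6, day 3: 6, day 4: 6, day 5: 2, day 6: 2, day 7: 0, day 8: 0, day 9: 0.
Peak is 7.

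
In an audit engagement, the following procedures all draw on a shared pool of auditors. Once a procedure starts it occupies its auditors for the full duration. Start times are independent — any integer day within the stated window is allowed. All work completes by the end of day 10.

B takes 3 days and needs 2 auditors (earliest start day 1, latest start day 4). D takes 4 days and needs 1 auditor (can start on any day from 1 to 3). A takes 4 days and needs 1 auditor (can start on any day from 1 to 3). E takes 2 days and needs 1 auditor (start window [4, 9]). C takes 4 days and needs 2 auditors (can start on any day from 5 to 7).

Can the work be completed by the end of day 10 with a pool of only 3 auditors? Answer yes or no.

no

The minimum achievable peak is 4; 3 < 4, so no feasible schedule stays within the cap.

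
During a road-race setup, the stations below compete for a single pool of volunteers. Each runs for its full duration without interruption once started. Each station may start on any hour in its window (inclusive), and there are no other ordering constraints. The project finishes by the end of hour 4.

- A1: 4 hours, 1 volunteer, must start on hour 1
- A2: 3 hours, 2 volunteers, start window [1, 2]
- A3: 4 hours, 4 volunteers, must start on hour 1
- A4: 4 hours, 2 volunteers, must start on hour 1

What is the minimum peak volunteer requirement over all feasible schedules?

Schedule A1@1, A2@1, A3@1, A4@1: h1:9  h2:9  h3:9  h4:7 — peak 9.
Total volunteer-hours = 34 over 4 hours ⇒ peak ≥ ⌈34/4⌉ = 9, so 9 is optimal.

9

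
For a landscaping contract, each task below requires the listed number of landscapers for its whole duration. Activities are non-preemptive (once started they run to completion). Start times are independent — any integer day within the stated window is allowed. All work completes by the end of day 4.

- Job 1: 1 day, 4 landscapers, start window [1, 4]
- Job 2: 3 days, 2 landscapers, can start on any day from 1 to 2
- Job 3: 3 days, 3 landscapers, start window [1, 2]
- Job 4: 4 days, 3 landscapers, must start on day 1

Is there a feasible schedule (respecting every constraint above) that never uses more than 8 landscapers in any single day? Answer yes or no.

yes

Schedule Job 1@1, Job 2@2, Job 3@2, Job 4@1: d1:7  d2:8  d3:8  d4:8 — peak 8 ≤ 8.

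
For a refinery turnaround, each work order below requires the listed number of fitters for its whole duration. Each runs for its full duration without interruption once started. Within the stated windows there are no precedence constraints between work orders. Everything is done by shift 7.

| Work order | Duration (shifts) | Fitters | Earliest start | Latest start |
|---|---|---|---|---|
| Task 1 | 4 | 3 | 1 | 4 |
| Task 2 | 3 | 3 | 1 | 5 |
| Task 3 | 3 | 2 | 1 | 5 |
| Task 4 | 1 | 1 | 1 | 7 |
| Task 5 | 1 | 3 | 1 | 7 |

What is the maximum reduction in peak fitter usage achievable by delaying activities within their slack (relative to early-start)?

Early-start peak: s1:12  s2:8  s3:8  s4:3  s5:0  s6:0  s7:0 ⇒ 12.
Leveled (Task 1@1, Task 2@1, Task 3@4, Task 4@4, Task 5@5): s1:6  s2:6  s3:6  s4:6  s5:5  s6:2  s7:0 ⇒ 6.
Reduction 12 − 6 = 6.

6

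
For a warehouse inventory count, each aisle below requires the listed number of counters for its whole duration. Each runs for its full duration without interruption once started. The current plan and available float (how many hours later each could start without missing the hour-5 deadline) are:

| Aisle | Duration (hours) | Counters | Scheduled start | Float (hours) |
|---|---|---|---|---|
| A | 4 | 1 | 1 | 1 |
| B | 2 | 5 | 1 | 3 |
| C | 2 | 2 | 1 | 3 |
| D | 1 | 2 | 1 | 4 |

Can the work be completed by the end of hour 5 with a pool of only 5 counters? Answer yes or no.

The minimum achievable peak is 6; 5 < 6, so no feasible schedule stays within the cap.

no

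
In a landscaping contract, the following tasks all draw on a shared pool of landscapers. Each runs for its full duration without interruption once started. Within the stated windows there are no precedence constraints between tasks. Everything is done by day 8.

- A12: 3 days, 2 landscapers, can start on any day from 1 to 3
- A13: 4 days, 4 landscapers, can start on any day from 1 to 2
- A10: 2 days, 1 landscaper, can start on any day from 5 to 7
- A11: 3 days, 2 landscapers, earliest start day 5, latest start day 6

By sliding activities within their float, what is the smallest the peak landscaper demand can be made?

Schedule A12@1, A13@1, A10@5, A11@5: d1:6  d2:6  d3:6  d4:4  d5:3  d6:3  d7:2  d8:0 — peak 6.

6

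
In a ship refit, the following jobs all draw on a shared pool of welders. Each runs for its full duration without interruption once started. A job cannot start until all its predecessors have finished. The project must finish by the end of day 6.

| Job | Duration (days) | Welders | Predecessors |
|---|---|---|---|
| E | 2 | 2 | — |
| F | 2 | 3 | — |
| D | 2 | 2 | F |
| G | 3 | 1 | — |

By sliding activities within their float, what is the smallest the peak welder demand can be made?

Early-start (E@1, F@1, D@3, G@1) gives peak 6: d1:6  d2:6  d3:3  d4:2  d5:0  d6:0.
Shift E→3, D→5, G→3.
Schedule E@3, F@1, D@5, G@3: d1:3  d2:3  d3:3  d4:3  d5:3  d6:2 — peak 3.
Total welder-days = 17 over 6 days ⇒ peak ≥ ⌈17/6⌉ = 3, so 3 is optimal.

3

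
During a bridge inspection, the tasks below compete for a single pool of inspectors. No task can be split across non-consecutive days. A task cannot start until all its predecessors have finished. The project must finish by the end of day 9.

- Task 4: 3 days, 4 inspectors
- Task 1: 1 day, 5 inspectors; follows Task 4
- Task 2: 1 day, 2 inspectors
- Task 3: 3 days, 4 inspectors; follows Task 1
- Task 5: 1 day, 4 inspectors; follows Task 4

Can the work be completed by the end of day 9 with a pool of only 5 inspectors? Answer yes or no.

yes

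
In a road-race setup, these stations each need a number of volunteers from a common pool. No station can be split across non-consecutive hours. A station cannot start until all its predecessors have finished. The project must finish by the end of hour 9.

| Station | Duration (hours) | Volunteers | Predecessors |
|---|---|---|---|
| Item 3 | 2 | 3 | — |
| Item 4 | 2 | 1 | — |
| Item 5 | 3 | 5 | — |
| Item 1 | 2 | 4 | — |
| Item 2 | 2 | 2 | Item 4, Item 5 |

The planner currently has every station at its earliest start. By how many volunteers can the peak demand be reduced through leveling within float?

8

Early-start peak: h1:13  h2:13  h3:5  h4:2  h5:2  h6:0  h7:0  h8:0  h9:0 ⇒ 13.
Leveled (Item 3@1, Item 4@1, Item 5@3, Item 1@6, Item 2@8): h1:4  h2:4  h3:5  h4:5  h5:5  h6:4  h7:4  h8:2  h9:2 ⇒ 5.
Reduction 13 − 5 = 8.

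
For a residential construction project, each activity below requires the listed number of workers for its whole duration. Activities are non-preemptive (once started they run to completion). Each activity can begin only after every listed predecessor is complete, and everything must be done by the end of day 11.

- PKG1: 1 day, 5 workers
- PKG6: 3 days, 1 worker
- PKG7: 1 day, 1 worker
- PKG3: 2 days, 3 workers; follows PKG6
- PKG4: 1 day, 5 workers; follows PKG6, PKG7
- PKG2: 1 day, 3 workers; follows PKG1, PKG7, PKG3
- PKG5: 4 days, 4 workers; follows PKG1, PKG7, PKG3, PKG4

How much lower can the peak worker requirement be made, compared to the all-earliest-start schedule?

2

Early-start peak: d1:7  d2:1  d3:1  d4:8  d5:3  d6:7  d7:4  d8:4  d9:4  d10:0  d11:0 ⇒ 8.
Leveled (PKG1@1, PKG6@1, PKG7@2, PKG3@4, PKG4@6, PKG2@7, PKG5@8): d1:6  d2:2  d3:1  d4:3  d5:3  d6:5  d7:3  d8:4  d9:4  d10:4  d11:4 ⇒ 6.
Reduction 8 − 6 = 2.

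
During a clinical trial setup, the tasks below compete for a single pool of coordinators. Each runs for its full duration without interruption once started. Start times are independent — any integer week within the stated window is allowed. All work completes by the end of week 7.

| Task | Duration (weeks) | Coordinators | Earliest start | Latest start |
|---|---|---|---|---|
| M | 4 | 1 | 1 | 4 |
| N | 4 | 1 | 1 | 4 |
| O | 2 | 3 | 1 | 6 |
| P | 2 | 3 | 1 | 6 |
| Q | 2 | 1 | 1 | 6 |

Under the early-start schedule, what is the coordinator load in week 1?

At early start, week 1 has: M, N, O, P, Q.
Demand: 1 + 1 + 3 + 3 + 1 = 9.

9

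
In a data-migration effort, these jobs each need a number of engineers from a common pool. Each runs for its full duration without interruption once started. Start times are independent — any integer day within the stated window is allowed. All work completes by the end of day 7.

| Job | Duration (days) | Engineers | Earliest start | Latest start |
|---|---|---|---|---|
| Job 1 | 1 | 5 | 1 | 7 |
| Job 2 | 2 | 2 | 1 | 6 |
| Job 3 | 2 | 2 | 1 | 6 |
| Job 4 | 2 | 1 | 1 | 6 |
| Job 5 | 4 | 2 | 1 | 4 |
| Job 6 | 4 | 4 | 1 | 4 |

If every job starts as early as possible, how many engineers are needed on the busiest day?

16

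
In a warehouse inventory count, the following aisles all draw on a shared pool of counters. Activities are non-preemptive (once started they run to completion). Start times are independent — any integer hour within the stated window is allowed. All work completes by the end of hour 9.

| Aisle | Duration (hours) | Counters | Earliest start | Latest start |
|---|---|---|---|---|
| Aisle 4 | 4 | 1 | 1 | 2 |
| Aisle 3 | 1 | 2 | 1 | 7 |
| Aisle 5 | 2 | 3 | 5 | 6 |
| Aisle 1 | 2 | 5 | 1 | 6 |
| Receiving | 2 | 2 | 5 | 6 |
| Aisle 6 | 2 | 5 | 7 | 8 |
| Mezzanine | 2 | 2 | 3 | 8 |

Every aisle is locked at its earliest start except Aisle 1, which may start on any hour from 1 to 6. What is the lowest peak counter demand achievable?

8

Aisle 1@1: h1:8  h2:6  h3:3  h4:3  h5:5  h6:5  h7:5  h8:5  h9:0 → peak 8
Aisle 1@2: h1:3  h2:6  h3:8  h4:3  h5:5  h6:5  h7:5  h8:5  h9:0 → peak 8
Aisle 1@3: h1:3  h2:1  h3:8  h4:8  h5:5  h6:5  h7:5  h8:5  h9:0 → peak 8
Aisle 1@4: h1:3  h2:1  h3:3  h4:8  h5:10  h6:5  h7:5  h8:5  h9:0 → peak 10
Aisle 1@5: h1:3  h2:1  h3:3  h4:3  h5:10  h6:10  h7:5  h8:5  h9:0 → peak 10
Aisle 1@6: h1:3  h2:1  h3:3  h4:3  h5:5  h6:10  h7:10  h8:5  h9:0 → peak 10
Best is Aisle 1@1, peak 8.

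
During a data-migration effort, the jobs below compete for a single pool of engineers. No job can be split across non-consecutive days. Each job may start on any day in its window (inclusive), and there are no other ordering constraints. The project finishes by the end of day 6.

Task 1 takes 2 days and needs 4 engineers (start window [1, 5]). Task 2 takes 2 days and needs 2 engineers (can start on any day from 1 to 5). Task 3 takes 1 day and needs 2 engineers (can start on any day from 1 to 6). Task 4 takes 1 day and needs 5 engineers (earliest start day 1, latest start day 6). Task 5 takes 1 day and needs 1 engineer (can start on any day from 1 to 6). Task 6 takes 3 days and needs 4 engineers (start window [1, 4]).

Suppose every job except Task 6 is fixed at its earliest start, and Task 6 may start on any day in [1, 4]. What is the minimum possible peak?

Task 6@1: d1:18  d2:10  d3:4  d4:0  d5:0  d6:0 → peak 18
Task 6@2: d1:14  d2:10  d3:4  d4:4  d5:0  d6:0 → peak 14
Task 6@3: d1:14  d2:6  d3:4  d4:4  d5:4  d6:0 → peak 14
Task 6@4: d1:14  d2:6  d3:0  d4:4  d5:4  d6:4 → peak 14
Best is Task 6@2, peak 14.

14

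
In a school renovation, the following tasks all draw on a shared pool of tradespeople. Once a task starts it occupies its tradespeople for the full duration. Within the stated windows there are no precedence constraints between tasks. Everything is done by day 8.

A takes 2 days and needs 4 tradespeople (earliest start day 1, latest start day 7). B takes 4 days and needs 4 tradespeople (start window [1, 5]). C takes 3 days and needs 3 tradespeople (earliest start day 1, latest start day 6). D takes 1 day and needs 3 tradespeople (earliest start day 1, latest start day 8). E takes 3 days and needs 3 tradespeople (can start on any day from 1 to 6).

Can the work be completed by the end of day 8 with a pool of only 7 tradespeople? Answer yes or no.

yes

Schedule A@1, B@3, C@1, D@4, E@5: d1:7  d2:7  d3:7  d4:7  d5:7  d6:7  d7:3  d8:0 — peak 7 ≤ 7.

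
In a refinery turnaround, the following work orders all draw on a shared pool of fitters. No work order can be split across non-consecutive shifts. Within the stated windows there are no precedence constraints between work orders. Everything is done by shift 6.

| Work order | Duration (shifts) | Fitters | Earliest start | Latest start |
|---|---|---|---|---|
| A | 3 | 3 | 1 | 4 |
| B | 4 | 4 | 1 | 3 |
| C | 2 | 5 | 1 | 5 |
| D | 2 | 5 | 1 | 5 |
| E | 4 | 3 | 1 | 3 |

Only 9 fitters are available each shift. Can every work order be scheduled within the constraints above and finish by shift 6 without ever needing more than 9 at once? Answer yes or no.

no

Total fitter-shifts = 57; over 6 shifts the average is 57/6 > 9, so some shift must exceed 9.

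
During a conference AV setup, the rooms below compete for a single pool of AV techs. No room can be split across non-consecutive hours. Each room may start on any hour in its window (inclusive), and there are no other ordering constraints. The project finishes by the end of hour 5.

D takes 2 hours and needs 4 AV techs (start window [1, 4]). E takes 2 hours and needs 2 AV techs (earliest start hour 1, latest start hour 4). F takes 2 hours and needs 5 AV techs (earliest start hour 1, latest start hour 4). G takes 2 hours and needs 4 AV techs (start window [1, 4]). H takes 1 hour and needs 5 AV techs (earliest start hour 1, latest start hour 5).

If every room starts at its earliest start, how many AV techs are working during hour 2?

At early start, hour 2 has: D, E, F, G.
Demand: 4 + 2 + 5 + 4 = 15.

15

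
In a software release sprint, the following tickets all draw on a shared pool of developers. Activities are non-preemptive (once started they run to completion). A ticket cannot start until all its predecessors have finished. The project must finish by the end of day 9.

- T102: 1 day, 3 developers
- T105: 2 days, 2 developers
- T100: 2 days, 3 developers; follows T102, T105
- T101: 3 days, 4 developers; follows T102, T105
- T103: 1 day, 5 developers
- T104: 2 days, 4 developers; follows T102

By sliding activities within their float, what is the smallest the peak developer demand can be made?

6

Early-start (T102@1, T105@1, T100@3, T101@3, T103@1, T104@2) gives peak 11: d1:10  d2:6  d3:11  d4:7  d5:4  d6:0  d7:0  d8:0  d9:0.
Shift T100→4, T101→6, T103→9.
Schedule T102@1, T105@1, T100@4, T101@6, T103@9, T104@2: d1:5  d2:6  d3:4  d4:3  d5:3  d6:4  d7:4  d8:4  d9:5 — peak 6.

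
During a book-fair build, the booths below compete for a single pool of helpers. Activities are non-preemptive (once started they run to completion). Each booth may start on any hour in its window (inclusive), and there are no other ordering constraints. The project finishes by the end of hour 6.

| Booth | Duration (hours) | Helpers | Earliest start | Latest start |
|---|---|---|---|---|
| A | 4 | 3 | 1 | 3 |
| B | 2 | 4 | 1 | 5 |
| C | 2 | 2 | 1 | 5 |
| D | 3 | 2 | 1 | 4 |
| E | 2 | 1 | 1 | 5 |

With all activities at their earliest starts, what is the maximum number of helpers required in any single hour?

Early-start schedule: A@1, B@1, C@1, D@1, E@1.
Load per hour: hour 1: 12, hour 2: 12, hour 3: 5, hour 4: 3, hour 5: 0, hour 6: 0.
Peak is 12.

12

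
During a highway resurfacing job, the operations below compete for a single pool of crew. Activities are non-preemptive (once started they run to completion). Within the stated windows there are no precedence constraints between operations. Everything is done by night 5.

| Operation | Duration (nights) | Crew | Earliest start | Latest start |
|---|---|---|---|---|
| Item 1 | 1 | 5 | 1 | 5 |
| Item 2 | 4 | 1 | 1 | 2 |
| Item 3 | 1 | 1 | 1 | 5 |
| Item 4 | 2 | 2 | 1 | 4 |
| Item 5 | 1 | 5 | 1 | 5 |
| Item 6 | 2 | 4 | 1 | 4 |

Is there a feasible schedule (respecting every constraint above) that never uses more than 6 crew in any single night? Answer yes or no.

no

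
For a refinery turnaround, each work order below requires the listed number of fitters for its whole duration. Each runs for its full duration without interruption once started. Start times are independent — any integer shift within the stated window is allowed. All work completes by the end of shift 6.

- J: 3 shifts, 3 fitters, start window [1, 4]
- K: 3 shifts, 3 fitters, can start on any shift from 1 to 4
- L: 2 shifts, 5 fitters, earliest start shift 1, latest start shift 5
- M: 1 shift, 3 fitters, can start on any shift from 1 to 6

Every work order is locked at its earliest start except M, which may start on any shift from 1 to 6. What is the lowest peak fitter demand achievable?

M@1: s1:14  s2:11  s3:6  s4:0  s5:0  s6:0 → peak 14
M@2: s1:11  s2:14  s3:6  s4:0  s5:0  s6:0 → peak 14
M@3: s1:11  s2:11  s3:9  s4:0  s5:0  s6:0 → peak 11
M@4: s1:11  s2:11  s3:6  s4:3  s5:0  s6:0 → peak 11
M@5: s1:11  s2:11  s3:6  s4:0  s5:3  s6:0 → peak 11
M@6: s1:11  s2:11  s3:6  s4:0  s5:0  s6:3 → peak 11
Best is M@3, peak 11.

11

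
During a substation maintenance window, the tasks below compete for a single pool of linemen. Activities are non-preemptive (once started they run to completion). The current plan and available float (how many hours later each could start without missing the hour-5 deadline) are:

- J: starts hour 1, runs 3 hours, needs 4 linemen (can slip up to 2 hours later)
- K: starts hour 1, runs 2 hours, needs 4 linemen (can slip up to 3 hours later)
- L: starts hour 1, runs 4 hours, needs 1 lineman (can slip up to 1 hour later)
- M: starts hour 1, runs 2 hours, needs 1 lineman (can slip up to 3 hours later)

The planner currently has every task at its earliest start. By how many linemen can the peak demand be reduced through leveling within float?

4

Early-start peak: h1:10  h2:10  h3:5  h4:1  h5:0 ⇒ 10.
Leveled (J@1, K@4, L@1, M@1): h1:6  h2:6  h3:5  h4:5  h5:4 ⇒ 6.
Reduction 10 − 6 = 4.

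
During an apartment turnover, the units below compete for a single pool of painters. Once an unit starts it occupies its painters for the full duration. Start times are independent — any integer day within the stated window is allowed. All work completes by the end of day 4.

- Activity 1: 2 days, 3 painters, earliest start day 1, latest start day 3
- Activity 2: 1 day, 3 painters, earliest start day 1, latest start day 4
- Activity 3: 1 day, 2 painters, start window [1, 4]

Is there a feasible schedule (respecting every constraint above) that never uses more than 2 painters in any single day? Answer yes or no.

Total painter-days = 11; over 4 days the average is 11/4 > 2, so some day must exceed 2.

no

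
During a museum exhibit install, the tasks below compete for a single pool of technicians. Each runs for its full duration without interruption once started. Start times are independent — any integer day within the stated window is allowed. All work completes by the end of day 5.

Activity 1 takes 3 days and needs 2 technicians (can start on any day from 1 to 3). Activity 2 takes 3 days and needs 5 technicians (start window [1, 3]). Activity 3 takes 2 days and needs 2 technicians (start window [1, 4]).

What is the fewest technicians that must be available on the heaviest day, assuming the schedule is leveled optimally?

7

Early-start (Activity 1@1, Activity 2@1, Activity 3@1) gives peak 9: d1:9  d2:9  d3:7  d4:0  d5:0.
Shift Activity 3→4.
Schedule Activity 1@1, Activity 2@1, Activity 3@4: d1:7  d2:7  d3:7  d4:2  d5:2 — peak 7.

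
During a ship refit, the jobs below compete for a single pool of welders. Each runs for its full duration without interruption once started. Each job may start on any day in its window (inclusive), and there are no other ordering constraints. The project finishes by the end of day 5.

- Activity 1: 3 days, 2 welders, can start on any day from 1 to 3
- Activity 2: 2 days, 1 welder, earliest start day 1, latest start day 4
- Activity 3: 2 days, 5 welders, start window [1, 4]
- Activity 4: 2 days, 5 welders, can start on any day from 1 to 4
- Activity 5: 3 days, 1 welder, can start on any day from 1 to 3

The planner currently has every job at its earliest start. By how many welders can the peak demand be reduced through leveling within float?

7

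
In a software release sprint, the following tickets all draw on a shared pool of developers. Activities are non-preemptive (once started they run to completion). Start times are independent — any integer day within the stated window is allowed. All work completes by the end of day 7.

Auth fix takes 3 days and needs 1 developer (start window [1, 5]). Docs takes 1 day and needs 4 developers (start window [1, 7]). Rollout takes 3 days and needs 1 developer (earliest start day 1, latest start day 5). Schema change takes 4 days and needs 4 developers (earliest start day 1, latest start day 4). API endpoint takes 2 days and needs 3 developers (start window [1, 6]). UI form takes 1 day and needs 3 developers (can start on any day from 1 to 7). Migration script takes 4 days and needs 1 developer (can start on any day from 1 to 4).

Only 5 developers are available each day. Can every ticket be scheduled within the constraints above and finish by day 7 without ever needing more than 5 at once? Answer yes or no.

Total developer-days = 39; over 7 days the average is 39/7 > 5, so some day must exceed 5.

no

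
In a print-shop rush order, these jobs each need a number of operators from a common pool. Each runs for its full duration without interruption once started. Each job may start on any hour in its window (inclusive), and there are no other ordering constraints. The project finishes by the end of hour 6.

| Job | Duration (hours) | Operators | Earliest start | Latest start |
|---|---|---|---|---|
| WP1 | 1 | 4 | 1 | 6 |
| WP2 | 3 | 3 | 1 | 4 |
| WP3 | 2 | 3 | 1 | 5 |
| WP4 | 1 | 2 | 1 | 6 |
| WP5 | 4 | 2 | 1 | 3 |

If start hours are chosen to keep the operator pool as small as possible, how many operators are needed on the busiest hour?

5

Early-start (WP1@1, WP2@1, WP3@1, WP4@1, WP5@1) gives peak 14: h1:14  h2:8  h3:5  h4:2  h5:0  h6:0.
Shift WP2→2, WP3→5, WP4→2, WP5→3.
Schedule WP1@1, WP2@2, WP3@5, WP4@2, WP5@3: h1:4  h2:5  h3:5  h4:5  h5:5  h6:5 — peak 5.
Total operator-hours = 29 over 6 hours ⇒ peak ≥ ⌈29/6⌉ = 5, so 5 is optimal.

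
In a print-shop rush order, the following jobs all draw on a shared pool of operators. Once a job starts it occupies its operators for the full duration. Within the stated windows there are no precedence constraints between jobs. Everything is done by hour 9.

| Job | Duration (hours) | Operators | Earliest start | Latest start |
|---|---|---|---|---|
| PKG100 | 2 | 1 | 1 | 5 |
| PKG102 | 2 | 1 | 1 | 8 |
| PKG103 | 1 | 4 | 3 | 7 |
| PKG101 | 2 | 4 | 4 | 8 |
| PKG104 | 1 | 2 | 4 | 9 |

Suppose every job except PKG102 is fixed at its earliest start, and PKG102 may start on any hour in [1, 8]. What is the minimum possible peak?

PKG102@1: h1:2  h2:2  h3:4  h4:6  h5:4  h6:0  h7:0  h8:0  h9:0 → peak 6
PKG102@2: h1:1  h2:2  h3:5  h4:6  h5:4  h6:0  h7:0  h8:0  h9:0 → peak 6
PKG102@3: h1:1  h2:1  h3:5  h4:7  h5:4  h6:0  h7:0  h8:0  h9:0 → peak 7
PKG102@4: h1:1  h2:1  h3:4  h4:7  h5:5  h6:0  h7:0  h8:0  h9:0 → peak 7
PKG102@5: h1:1  h2:1  h3:4  h4:6  h5:5  h6:1  h7:0  h8:0  h9:0 → peak 6
PKG102@6: h1:1  h2:1  h3:4  h4:6  h5:4  h6:1  h7:1  h8:0  h9:0 → peak 6
PKG102@7: h1:1  h2:1  h3:4  h4:6  h5:4  h6:0  h7:1  h8:1  h9:0 → peak 6
PKG102@8: h1:1  h2:1  h3:4  h4:6  h5:4  h6:0  h7:0  h8:1  h9:1 → peak 6
Best is PKG102@1, peak 6.

6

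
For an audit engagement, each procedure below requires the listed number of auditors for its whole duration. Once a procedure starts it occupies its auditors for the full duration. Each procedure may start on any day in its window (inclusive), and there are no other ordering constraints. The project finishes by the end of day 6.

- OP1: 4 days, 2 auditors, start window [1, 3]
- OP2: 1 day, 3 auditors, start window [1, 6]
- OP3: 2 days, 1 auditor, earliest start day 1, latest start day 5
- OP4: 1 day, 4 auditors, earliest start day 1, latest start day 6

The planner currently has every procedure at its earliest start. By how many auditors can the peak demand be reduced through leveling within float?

Early-start peak: d1:10  d2:3  d3:2  d4:2  d5:0  d6:0 ⇒ 10.
Leveled (OP1@1, OP2@5, OP3@1, OP4@6): d1:3  d2:3  d3:2  d4:2  d5:3  d6:4 ⇒ 4.
Reduction 10 − 4 = 6.

6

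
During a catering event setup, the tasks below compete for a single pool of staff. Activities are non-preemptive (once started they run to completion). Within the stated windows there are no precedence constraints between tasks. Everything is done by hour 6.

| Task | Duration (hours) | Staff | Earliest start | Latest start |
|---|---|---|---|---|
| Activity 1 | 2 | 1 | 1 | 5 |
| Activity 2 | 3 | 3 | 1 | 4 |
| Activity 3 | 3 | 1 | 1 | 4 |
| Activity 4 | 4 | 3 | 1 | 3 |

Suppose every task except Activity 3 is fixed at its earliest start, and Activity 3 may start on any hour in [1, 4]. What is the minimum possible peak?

Activity 3@1: h1:8  h2:8  h3:7  h4:3  h5:0  h6:0 → peak 8
Activity 3@2: h1:7  h2:8  h3:7  h4:4  h5:0  h6:0 → peak 8
Activity 3@3: h1:7  h2:7  h3:7  h4:4  h5:1  h6:0 → peak 7
Activity 3@4: h1:7  h2:7  h3:6  h4:4  h5:1  h6:1 → peak 7
Best is Activity 3@3, peak 7.

7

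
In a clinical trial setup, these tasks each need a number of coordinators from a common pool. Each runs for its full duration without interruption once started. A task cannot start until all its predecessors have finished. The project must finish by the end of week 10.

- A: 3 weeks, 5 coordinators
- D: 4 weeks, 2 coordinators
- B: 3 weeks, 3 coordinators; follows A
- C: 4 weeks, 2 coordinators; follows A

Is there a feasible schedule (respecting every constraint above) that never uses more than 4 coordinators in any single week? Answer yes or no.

no

The minimum achievable peak is 5; 4 < 5, so no feasible schedule stays within the cap.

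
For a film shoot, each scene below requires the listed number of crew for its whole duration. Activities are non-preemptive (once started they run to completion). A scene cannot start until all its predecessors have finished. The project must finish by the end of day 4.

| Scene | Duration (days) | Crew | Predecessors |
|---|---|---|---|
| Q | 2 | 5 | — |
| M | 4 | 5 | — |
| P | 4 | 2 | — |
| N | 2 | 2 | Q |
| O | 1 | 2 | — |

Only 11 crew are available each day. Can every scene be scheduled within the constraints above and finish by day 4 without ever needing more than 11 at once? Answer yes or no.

no

The minimum achievable peak is 12; 11 < 12, so no feasible schedule stays within the cap.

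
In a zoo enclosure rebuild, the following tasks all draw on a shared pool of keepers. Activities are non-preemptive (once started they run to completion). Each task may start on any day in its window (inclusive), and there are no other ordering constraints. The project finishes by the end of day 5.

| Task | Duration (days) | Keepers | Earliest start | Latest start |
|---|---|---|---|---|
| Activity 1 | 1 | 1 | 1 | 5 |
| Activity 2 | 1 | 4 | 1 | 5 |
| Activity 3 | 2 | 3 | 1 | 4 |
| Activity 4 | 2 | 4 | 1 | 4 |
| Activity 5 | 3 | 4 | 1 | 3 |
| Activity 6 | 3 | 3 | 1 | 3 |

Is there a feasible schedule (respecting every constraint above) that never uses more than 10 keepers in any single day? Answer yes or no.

Schedule Activity 1@1, Activity 2@1, Activity 3@2, Activity 4@1, Activity 5@3, Activity 6@2: d1:9  d2:10  d3:10  d4:7  d5:4 — peak 10 ≤ 10.

yes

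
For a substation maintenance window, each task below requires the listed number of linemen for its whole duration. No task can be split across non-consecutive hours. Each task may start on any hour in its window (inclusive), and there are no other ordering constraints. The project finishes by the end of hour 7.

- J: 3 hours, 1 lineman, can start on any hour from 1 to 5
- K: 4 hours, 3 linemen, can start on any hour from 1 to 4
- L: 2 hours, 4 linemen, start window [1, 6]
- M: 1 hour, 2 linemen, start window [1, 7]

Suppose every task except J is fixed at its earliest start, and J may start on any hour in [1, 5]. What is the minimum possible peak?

J@1: h1:10  h2:8  h3:4  h4:3  h5:0  h6:0  h7:0 → peak 10
J@2: h1:9  h2:8  h3:4  h4:4  h5:0  h6:0  h7:0 → peak 9
J@3: h1:9  h2:7  h3:4  h4:4  h5:1  h6:0  h7:0 → peak 9
J@4: h1:9  h2:7  h3:3  h4:4  h5:1  h6:1  h7:0 → peak 9
J@5: h1:9  h2:7  h3:3  h4:3  h5:1  h6:1  h7:1 → peak 9
Best is J@2, peak 9.

9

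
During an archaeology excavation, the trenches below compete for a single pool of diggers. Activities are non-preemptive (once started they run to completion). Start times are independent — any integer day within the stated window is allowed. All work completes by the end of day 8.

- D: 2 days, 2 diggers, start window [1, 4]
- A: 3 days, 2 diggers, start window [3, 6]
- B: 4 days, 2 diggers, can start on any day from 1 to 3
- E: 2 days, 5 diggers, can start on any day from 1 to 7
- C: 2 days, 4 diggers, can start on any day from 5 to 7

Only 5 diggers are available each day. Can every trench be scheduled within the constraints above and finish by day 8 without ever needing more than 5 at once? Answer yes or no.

no

The minimum achievable peak is 6; 5 < 6, so no feasible schedule stays within the cap.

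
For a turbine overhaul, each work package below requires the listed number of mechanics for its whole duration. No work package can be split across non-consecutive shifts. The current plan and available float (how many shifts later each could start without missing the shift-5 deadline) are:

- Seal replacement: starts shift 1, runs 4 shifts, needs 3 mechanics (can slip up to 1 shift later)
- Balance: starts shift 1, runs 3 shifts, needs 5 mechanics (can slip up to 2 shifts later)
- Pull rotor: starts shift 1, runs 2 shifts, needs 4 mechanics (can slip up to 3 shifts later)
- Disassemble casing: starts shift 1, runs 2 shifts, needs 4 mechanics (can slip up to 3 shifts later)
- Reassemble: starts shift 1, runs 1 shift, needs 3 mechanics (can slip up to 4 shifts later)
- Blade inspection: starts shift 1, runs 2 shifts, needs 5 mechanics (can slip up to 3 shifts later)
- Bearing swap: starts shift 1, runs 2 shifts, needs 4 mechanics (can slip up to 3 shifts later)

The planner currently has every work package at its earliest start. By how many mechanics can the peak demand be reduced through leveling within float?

13

Early-start peak: s1:28  s2:25  s3:8  s4:3  s5:0 ⇒ 28.
Leveled (Seal replacement@1, Balance@1, Pull rotor@3, Disassemble casing@4, Reassemble@3, Blade inspection@1, Bearing swap@4): s1:13  s2:13  s3:15  s4:15  s5:8 ⇒ 15.
Reduction 28 − 15 = 13.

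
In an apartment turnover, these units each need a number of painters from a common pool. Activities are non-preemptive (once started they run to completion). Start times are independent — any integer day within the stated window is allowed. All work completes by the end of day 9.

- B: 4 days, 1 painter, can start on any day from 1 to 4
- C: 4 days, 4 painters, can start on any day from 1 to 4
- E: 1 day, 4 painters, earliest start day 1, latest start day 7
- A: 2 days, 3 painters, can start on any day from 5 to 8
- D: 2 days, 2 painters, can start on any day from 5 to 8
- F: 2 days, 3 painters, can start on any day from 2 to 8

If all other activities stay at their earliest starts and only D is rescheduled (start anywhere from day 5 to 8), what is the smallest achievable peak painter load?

D@5: d1:9  d2:8  d3:8  d4:5  d5:5  d6:5  d7:0  d8:0  d9:0 → peak 9
D@6: d1:9  d2:8  d3:8  d4:5  d5:3  d6:5  d7:2  d8:0  d9:0 → peak 9
D@7: d1:9  d2:8  d3:8  d4:5  d5:3  d6:3  d7:2  d8:2  d9:0 → peak 9
D@8: d1:9  d2:8  d3:8  d4:5  d5:3  d6:3  d7:0  d8:2  d9:2 → peak 9
Best is D@5, peak 9.

9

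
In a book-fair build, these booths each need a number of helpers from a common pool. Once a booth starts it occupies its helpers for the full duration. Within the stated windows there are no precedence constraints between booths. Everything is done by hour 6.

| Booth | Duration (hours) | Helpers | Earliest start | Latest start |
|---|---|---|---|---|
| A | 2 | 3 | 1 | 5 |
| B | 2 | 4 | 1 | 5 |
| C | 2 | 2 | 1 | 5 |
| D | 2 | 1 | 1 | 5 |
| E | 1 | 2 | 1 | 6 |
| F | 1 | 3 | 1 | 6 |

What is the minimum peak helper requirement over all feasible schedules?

Early-start (A@1, B@1, C@1, D@1, E@1, F@1) gives peak 15: h1:15  h2:10  h3:0  h4:0  h5:0  h6:0.
Shift B→3, D→3, E→5, F→5.
Schedule A@1, B@3, C@1, D@3, E@5, F@5: h1:5  h2:5  h3:5  h4:5  h5:5  h6:0 — peak 5.
Total helper-hours = 25 over 6 hours ⇒ peak ≥ ⌈25/6⌉ = 5, so 5 is optimal.

5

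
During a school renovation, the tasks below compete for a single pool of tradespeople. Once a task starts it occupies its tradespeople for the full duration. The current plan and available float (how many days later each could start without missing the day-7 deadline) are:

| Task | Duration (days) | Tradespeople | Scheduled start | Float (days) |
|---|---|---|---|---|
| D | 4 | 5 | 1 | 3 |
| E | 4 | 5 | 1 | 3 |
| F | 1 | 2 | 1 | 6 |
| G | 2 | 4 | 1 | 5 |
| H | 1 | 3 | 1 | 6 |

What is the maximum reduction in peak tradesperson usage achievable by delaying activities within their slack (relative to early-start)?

Early-start peak: d1:19  d2:14  d3:10  d4:10  d5:0  d6:0  d7:0 ⇒ 19.
Leveled (D@1, E@1, F@5, G@5, H@5): d1:10  d2:10  d3:10  d4:10  d5:9  d6:4  d7:0 ⇒ 10.
Reduction 19 − 10 = 9.

9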